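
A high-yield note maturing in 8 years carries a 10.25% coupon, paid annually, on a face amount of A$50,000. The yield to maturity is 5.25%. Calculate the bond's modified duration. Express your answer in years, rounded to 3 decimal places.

5.822 years

Periodic yield y = 0.0525. First find Macaulay duration:
  t   CF        PV=CF/(1+0.0525)^t    t·PV
  1     5,125.00     4,869.3587     4,869.3587
  2     5,125.00     4,626.4690     9,252.9381
  3     5,125.00     4,395.6951    13,187.0852
  4     5,125.00     4,176.4324    16,705.7294
  5     5,125.00     3,968.1068    19,840.5338
  6     5,125.00     3,770.1727    22,621.0361
  7     5,125.00     3,582.1118    25,074.7827
  8    55,125.00    36,607.6429   292,861.1432
  Σ                 65,995.9893   404,412.6072
P = 65,995.9893; Macaulay duration = 404,412.6072 / 65,995.9893 = 6.12784 years.
Modified duration = D_Mac / (1 + y) = 6.12784 / 1.0525 = 5.82217 years.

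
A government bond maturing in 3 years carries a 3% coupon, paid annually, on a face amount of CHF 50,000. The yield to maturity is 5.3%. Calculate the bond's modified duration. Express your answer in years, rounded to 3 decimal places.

Periodic yield y = 0.053. First find Macaulay duration:
  t   CF        PV=CF/(1+0.053)^t    t·PV
  1     1,500.00     1,424.5014     1,424.5014
  2     1,500.00     1,352.8029     2,705.6057
  3    51,500.00    44,108.4824   132,325.4471
  Σ                 46,885.7867   136,455.5543
P = 46,885.7867; Macaulay duration = 136,455.5543 / 46,885.7867 = 2.91038 years.
Modified duration = D_Mac / (1 + y) = 2.91038 / 1.053 = 2.76390 years.

2.764 years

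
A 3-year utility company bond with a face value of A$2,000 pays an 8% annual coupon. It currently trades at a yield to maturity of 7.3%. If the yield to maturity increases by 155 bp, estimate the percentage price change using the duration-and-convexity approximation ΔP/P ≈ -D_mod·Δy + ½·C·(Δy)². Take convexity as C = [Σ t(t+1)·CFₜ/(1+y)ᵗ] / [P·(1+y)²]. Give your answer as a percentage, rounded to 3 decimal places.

-3.910%

With y = 0.073:
  t   CF        PV=CF/(1+0.073)^t    t·PV        t(t+1)·PV
  1       160.00       149.1146       149.1146         298.2293
  2       160.00       138.9698       277.9397         833.8190
  3     2,160.00     1,748.4555     5,245.3665      20,981.4661
  Σ                  2,036.5400     5,672.4208      22,113.5144
P = 2,036.5400; D_Mac = 2.78532 yrs; D_mod = 2.59583 yrs; C = 9.43117.
Duration effect: -2.59583 × (+0.0155) = -0.040235
Convexity effect: 0.5 × 9.43117 × (0.0155)² = +0.0011329
ΔP/P ≈ -0.040235 + 0.0011329 = -0.039102 = -3.9102%.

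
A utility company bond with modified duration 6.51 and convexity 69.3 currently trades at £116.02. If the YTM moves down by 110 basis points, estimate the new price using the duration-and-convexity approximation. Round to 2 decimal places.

Duration effect: -D_mod·Δy = -6.51 × (-0.011) = +0.071610
Convexity effect: ½·C·(Δy)² = 0.5 × 69.3 × (-0.011)² = +0.00419265
ΔP/P ≈ +0.071610 + 0.00419265 = +0.07580265
New price ≈ 116.02 × (1 + 0.07580265) = 124.814623453.

£124.81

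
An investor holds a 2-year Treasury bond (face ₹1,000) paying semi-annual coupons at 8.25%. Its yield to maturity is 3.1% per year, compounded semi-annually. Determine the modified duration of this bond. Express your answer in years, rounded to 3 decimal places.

1.861 years

Periodic yield y = 0.0155. First find Macaulay duration:
  t   CF        PV=CF/(1+0.0155)^t    t·PV
  1        41.25        40.6204        40.6204
  2        41.25        40.0004        80.0008
  3        41.25        39.3898       118.1695
  4     1,041.25       979.1186     3,916.4744
  Σ                  1,099.1292     4,155.2651
P = 1,099.1292; Macaulay duration = 4,155.2651 / 1,099.1292 = 3.78051 half-year periods = 1.89025 years.
Modified duration = D_Mac / (1 + y) = 1.89025 / 1.0155 = 1.86140 years.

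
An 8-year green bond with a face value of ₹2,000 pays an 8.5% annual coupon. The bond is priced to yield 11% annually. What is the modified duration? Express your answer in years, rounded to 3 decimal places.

Periodic yield y = 0.11. First find Macaulay duration:
  t   CF        PV=CF/(1+0.11)^t    t·PV
  1       170.00       153.1532       153.1532
  2       170.00       137.9758       275.9516
  3       170.00       124.3025       372.9076
  4       170.00       111.9843       447.9371
  5       170.00       100.8867       504.4336
  6       170.00        90.8889       545.3337
  7       170.00        81.8819       573.1735
  8     2,170.00       941.6205     7,532.9640
  Σ                  1,742.6939    10,405.8542
P = 1,742.6939; Macaulay duration = 10,405.8542 / 1,742.6939 = 5.97113 years.
Modified duration = D_Mac / (1 + y) = 5.97113 / 1.11 = 5.37940 years.

5.379 years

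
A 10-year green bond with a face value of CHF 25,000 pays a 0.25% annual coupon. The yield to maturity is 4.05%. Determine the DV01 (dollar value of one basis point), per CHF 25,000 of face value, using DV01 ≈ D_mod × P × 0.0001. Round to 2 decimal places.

Periodic yield y = 0.0405.
  t   CF        PV=CF/(1+0.0405)^t    t·PV
  1        62.50        60.0673        60.0673
  2        62.50        57.7292       115.4585
  3        62.50        55.4822       166.4466
  4        62.50        53.3226       213.2906
  5        62.50        51.2471       256.2357
  6        62.50        49.2524       295.5145
  7        62.50        47.3353       331.3473
  8        62.50        45.4929       363.9430
  9        62.50        43.7221       393.4991
  10   25,062.50    16,850.1412   168,501.4120
  Σ                 17,313.7924   170,697.2145
P = 17,313.7924; D_Mac = 9.85903 yrs; D_mod = 9.47528 yrs.
DV01 ≈ 9.47528 × 17,313.7924 × 0.0001 = 16.405307.

CHF 16.41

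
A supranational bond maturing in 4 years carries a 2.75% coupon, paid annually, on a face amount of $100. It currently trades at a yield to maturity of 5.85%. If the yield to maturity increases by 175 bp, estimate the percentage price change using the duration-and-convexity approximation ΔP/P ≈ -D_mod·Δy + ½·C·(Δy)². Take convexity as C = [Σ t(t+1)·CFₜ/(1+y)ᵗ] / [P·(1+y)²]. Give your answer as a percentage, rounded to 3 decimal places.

With y = 0.0585:
  t   CF        PV=CF/(1+0.0585)^t    t·PV        t(t+1)·PV
  1         2.75         2.5980         2.5980           5.1960
  2         2.75         2.4544         4.9089          14.7266
  3         2.75         2.3188         6.9563          27.8254
  4       102.75        81.8499       327.3998       1,636.9989
  Σ                     89.2212       341.8630       1,684.7469
P = 89.2212; D_Mac = 3.83164 yrs; D_mod = 3.61987 yrs; C = 16.85330.
Duration effect: -3.61987 × (+0.0175) = -0.063348
Convexity effect: 0.5 × 16.85330 × (0.0175)² = +0.0025807
ΔP/P ≈ -0.063348 + 0.0025807 = -0.060767 = -6.0767%.

-6.077%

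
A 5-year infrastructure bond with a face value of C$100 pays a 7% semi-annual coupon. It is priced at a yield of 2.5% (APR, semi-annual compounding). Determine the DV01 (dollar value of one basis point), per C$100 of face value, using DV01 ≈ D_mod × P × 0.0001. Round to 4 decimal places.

C$0.0523

Periodic yield y = 0.0125.
  t   CF        PV=CF/(1+0.0125)^t    t·PV
  1         3.50         3.4568         3.4568
  2         3.50         3.4141         6.8282
  3         3.50         3.3720        10.1159
  4         3.50         3.3303        13.3213
  5         3.50         3.2892        16.4461
  6         3.50         3.2486        19.4917
  7         3.50         3.2085        22.4595
  8         3.50         3.1689        25.3512
  9         3.50         3.1298        28.1680
  10      103.50        91.4092       914.0923
  Σ                    121.0274     1,059.7309
P = 121.0274; D_Mac = 8.75612 half-year periods = 4.37806 yrs; D_mod = 4.32401 yrs.
DV01 ≈ 4.32401 × 121.0274 × 0.0001 = 0.052332.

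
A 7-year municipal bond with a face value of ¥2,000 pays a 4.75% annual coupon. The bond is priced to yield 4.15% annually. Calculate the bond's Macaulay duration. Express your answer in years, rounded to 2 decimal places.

6.13 years

Periodic yield y = 0.0415. Discount each cash flow and weight by its year:
  t   CF        PV=CF/(1+0.0415)^t    t·PV
  1        95.00        91.2146        91.2146
  2        95.00        87.5800       175.1600
  3        95.00        84.0903       252.2708
  4        95.00        80.7396       322.9583
  5        95.00        77.5224       387.6120
  6        95.00        74.4334       446.6005
  7     2,095.00     1,576.0468    11,032.3275
  Σ                  2,071.6271    12,708.1439
Price P = Σ PV = 2,071.6271.
Macaulay duration = Σ(t·PV) / P = 12,708.1439 / 2,071.6271 = 6.13438 years.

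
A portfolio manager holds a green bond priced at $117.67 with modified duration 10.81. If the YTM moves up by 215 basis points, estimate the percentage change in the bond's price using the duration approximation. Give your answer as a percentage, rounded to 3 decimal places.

-23.242%

Duration approximation: ΔP/P ≈ -D_mod · Δy = -10.81 × (+0.0215) = -0.232415.
As a percentage: -23.2415%.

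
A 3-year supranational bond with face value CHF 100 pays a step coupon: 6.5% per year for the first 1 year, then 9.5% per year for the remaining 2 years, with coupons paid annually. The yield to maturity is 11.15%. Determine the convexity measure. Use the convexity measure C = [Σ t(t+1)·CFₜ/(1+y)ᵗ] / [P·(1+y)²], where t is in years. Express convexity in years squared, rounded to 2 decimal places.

With y = 0.1115:
  t   CF        PV=CF/(1+0.1115)^t    t·PV        t(t+1)·PV
  1         6.50         5.8480         5.8480          11.6959
  2         9.50         7.6896        15.3792          46.1377
  3       109.50        79.7417       239.2252         956.9009
  Σ                     93.2793       260.4524       1,014.7345
P = 93.2793.
Convexity = Σ t(t+1)·PV / [P·(1+y)²] = 1,014.7345 / (93.2793 × 1.235432) = 8.80538.

8.81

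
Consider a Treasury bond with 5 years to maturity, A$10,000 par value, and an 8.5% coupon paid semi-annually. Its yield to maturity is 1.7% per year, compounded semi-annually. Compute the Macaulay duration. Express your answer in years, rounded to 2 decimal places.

Periodic yield y = 0.0085. Discount each cash flow and weight by its period:
  t   CF        PV=CF/(1+0.0085)^t    t·PV
  1       425.00       421.4179       421.4179
  2       425.00       417.8661       835.7322
  3       425.00       414.3442     1,243.0325
  4       425.00       410.8519     1,643.4077
  5       425.00       407.3891     2,036.9456
  6       425.00       403.9555     2,423.7329
  7       425.00       400.5508     2,803.8557
  8       425.00       397.1748     3,177.3986
  9       425.00       393.8273     3,544.4456
  10   10,425.00     9,578.9309    95,789.3085
  Σ                 13,246.3085   113,919.2771
Price P = Σ PV = 13,246.3085.
Macaulay duration = Σ(t·PV) / P = 113,919.2771 / 13,246.3085 = 8.60008 half-year periods.
In years: 8.60008 / 2 = 4.30004 years.

4.30 years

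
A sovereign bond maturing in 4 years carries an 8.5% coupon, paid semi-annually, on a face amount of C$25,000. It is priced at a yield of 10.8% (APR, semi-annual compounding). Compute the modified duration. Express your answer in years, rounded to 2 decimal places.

3.27 years

Periodic yield y = 0.054. First find Macaulay duration:
  t   CF        PV=CF/(1+0.054)^t    t·PV
  1     1,062.50     1,008.0645     1,008.0645
  2     1,062.50       956.4179     1,912.8359
  3     1,062.50       907.4174     2,722.2522
  4     1,062.50       860.9273     3,443.7093
  5     1,062.50       816.8191     4,084.0955
  6     1,062.50       774.9707     4,649.8241
  7     1,062.50       735.2663     5,146.8641
  8    26,062.50    17,111.6223   136,892.9783
  Σ                 23,171.5056   159,860.6240
P = 23,171.5056; Macaulay duration = 159,860.6240 / 23,171.5056 = 6.89902 half-year periods = 3.44951 years.
Modified duration = D_Mac / (1 + y) = 3.44951 / 1.054 = 3.27278 years.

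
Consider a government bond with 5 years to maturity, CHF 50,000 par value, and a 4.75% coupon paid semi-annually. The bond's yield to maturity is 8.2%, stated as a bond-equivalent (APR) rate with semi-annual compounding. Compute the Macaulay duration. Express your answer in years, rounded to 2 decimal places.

4.46 years

Periodic yield y = 0.041. Discount each cash flow and weight by its period:
  t   CF        PV=CF/(1+0.041)^t    t·PV
  1     1,187.50     1,140.7301     1,140.7301
  2     1,187.50     1,095.8022     2,191.6044
  3     1,187.50     1,052.6438     3,157.9313
  4     1,187.50     1,011.1852     4,044.7408
  5     1,187.50       971.3595     4,856.7973
  6     1,187.50       933.1023     5,598.6136
  7     1,187.50       896.3518     6,274.4628
  8     1,187.50       861.0488     6,888.3907
  9     1,187.50       827.1362     7,444.2262
  10   51,187.50    34,249.6883   342,496.8835
  Σ                 43,039.0482   384,094.3805
Price P = Σ PV = 43,039.0482.
Macaulay duration = Σ(t·PV) / P = 384,094.3805 / 43,039.0482 = 8.92432 half-year periods.
In years: 8.92432 / 2 = 4.46216 years.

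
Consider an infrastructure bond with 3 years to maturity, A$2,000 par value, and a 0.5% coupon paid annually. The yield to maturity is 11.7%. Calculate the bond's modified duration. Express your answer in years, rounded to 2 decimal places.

Periodic yield y = 0.117. First find Macaulay duration:
  t   CF        PV=CF/(1+0.117)^t    t·PV
  1        10.00         8.9526         8.9526
  2        10.00         8.0148        16.0296
  3     2,010.00     1,442.2367     4,326.7101
  Σ                  1,459.2041     4,351.6922
P = 1,459.2041; Macaulay duration = 4,351.6922 / 1,459.2041 = 2.98224 years.
Modified duration = D_Mac / (1 + y) = 2.98224 / 1.117 = 2.66986 years.

2.67 years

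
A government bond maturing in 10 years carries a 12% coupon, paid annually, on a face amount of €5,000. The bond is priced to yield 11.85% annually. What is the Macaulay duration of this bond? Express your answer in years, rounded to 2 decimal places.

Periodic yield y = 0.1185. Discount each cash flow and weight by its year:
  t   CF        PV=CF/(1+0.1185)^t    t·PV
  1       600.00       536.4327       536.4327
  2       600.00       479.6001       959.2002
  3       600.00       428.7887     1,286.3660
  4       600.00       383.3604     1,533.4418
  5       600.00       342.7451     1,713.7257
  6       600.00       306.4328     1,838.5971
  7       600.00       273.9677     1,917.7738
  8       600.00       244.9420     1,959.5364
  9       600.00       218.9915     1,970.9239
  10    5,600.00     1,827.3770    18,273.7695
  Σ                  5,042.6381    31,989.7671
Price P = Σ PV = 5,042.6381.
Macaulay duration = Σ(t·PV) / P = 31,989.7671 / 5,042.6381 = 6.34386 years.

6.34 years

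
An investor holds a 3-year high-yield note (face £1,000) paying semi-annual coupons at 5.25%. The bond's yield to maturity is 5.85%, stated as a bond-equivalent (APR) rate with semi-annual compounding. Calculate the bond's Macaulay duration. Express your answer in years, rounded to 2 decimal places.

2.81 years

Periodic yield y = 0.02925. Discount each cash flow and weight by its period:
  t   CF        PV=CF/(1+0.02925)^t    t·PV
  1        26.25        25.5040        25.5040
  2        26.25        24.7792        49.5584
  3        26.25        24.0750        72.2251
  4        26.25        23.3908        93.5634
  5        26.25        22.7261       113.6305
  6     1,026.25       863.2328     5,179.3966
  Σ                    983.7079     5,533.8780
Price P = Σ PV = 983.7079.
Macaulay duration = Σ(t·PV) / P = 5,533.8780 / 983.7079 = 5.62553 half-year periods.
In years: 5.62553 / 2 = 2.81276 years.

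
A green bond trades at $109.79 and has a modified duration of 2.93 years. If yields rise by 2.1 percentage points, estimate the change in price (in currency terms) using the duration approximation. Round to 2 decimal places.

Duration approximation: ΔP/P ≈ -D_mod · Δy = -2.93 × (+0.021) = -0.061530.
ΔP ≈ 109.79 × (-0.061530) = -6.7553787.

-$6.76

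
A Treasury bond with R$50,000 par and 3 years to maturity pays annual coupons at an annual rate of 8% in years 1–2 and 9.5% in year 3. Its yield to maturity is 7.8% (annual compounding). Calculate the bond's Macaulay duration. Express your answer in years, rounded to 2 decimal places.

Periodic yield y = 0.078. Discount each cash flow and weight by its year:
  t   CF        PV=CF/(1+0.078)^t    t·PV
  1     4,000.00     3,710.5751     3,710.5751
  2     4,000.00     3,442.0920     6,884.1839
  3    54,750.00    43,704.6696   131,114.0087
  Σ                 50,857.3367   141,708.7677
Price P = Σ PV = 50,857.3367.
Macaulay duration = Σ(t·PV) / P = 141,708.7677 / 50,857.3367 = 2.78640 years.

2.79 years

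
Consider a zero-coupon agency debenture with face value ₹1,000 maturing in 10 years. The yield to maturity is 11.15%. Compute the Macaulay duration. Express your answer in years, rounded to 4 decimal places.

10.0000 years

A zero-coupon bond has a single cash flow at maturity, so its Macaulay duration equals its maturity: 10 years.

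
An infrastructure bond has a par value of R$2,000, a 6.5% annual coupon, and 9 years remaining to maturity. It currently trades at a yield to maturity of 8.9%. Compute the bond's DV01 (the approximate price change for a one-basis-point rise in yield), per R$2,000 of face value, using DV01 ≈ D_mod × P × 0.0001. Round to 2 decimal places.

R$1.09

Periodic yield y = 0.089.
  t   CF        PV=CF/(1+0.089)^t    t·PV
  1       130.00       119.3756       119.3756
  2       130.00       109.6194       219.2389
  3       130.00       100.6606       301.9819
  4       130.00        92.4340       369.7361
  5       130.00        84.8797       424.3986
  6       130.00        77.9428       467.6569
  7       130.00        71.5728       501.0098
  8       130.00        65.7234       525.7876
  9     2,130.00       988.8461     8,899.6145
  Σ                  1,711.0545    11,828.7998
P = 1,711.0545; D_Mac = 6.91316 yrs; D_mod = 6.34818 yrs.
DV01 ≈ 6.34818 × 1,711.0545 × 0.0001 = 1.086208.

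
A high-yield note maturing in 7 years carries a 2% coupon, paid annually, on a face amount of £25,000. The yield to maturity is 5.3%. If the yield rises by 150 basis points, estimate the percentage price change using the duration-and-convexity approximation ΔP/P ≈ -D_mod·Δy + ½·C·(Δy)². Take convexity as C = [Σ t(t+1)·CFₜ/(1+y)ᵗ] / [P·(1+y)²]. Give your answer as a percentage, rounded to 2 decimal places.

-8.81%

With y = 0.053:
  t   CF        PV=CF/(1+0.053)^t    t·PV        t(t+1)·PV
  1       500.00       474.8338       474.8338         949.6676
  2       500.00       450.9343       901.8686       2,705.6057
  3       500.00       428.2377     1,284.7131       5,138.8523
  4       500.00       406.6835     1,626.7339       8,133.6694
  5       500.00       386.2141     1,931.0706      11,586.4236
  6       500.00       366.7750     2,200.6503      15,404.5518
  7    25,500.00    17,764.0334   124,348.2341     994,785.8729
  Σ                 20,277.7119   132,768.1043   1,038,704.6434
P = 20,277.7119; D_Mac = 6.54749 yrs; D_mod = 6.21794 yrs; C = 46.19728.
Duration effect: -6.21794 × (+0.015) = -0.093269
Convexity effect: 0.5 × 46.19728 × (0.015)² = +0.0051972
ΔP/P ≈ -0.093269 + 0.0051972 = -0.088072 = -8.8072%.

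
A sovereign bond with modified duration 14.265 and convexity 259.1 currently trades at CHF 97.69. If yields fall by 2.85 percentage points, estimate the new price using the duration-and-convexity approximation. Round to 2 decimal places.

CHF 147.69

Duration effect: -D_mod·Δy = -14.265 × (-0.0285) = +0.4065525
Convexity effect: ½·C·(Δy)² = 0.5 × 259.1 × (-0.0285)² = +0.1052269875
ΔP/P ≈ +0.4065525 + 0.1052269875 = +0.5117794875
New price ≈ 97.69 × (1 + 0.5117794875) = 147.685738133875.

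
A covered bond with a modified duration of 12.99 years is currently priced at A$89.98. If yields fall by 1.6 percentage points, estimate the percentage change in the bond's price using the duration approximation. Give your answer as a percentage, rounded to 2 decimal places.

Duration approximation: ΔP/P ≈ -D_mod · Δy = -12.99 × (-0.016) = +0.207840.
As a percentage: +20.7840%.

+20.78%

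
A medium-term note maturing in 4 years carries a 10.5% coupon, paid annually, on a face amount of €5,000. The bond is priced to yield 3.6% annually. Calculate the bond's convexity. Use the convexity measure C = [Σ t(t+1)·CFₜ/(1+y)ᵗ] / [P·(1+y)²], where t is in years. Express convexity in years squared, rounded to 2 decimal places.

With y = 0.036:
  t   CF        PV=CF/(1+0.036)^t    t·PV        t(t+1)·PV
  1       525.00       506.7568       506.7568       1,013.5135
  2       525.00       489.1474       978.2949       2,934.8847
  3       525.00       472.1500     1,416.4501       5,665.8006
  4     5,525.00     4,796.1556    19,184.6222      95,923.1112
  Σ                  6,264.2098    22,086.1240     105,537.3100
P = 6,264.2098.
Convexity = Σ t(t+1)·PV / [P·(1+y)²] = 105,537.3100 / (6,264.2098 × 1.073296) = 15.69713.

15.70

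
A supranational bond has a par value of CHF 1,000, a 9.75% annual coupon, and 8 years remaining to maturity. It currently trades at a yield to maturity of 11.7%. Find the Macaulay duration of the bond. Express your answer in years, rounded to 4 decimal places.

Periodic yield y = 0.117. Discount each cash flow and weight by its year:
  t   CF        PV=CF/(1+0.117)^t    t·PV
  1        97.50        87.2874        87.2874
  2        97.50        78.1445       156.2889
  3        97.50        69.9592       209.8777
  4        97.50        62.6314       250.5255
  5        97.50        56.0711       280.3553
  6        97.50        50.1979       301.1874
  7        97.50        44.9399       314.5795
  8     1,097.50       452.8758     3,623.0066
  Σ                    902.1072     5,223.1084
Price P = Σ PV = 902.1072.
Macaulay duration = Σ(t·PV) / P = 5,223.1084 / 902.1072 = 5.78990 years.

5.7899 years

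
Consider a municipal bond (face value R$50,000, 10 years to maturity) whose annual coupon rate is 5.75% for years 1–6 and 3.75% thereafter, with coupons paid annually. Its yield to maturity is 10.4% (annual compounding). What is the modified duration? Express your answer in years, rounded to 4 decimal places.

Periodic yield y = 0.104. First find Macaulay duration:
  t   CF        PV=CF/(1+0.104)^t    t·PV
  1     2,875.00     2,604.1667     2,604.1667
  2     2,875.00     2,358.8466     4,717.6932
  3     2,875.00     2,136.6364     6,409.9093
  4     2,875.00     1,935.3591     7,741.4363
  5     2,875.00     1,753.0426     8,765.2132
  6     2,875.00     1,587.9010     9,527.4057
  7     1,875.00       938.0322     6,566.2256
  8     1,875.00       849.6669     6,797.3350
  9     1,875.00       769.6258     6,926.6321
  10   51,875.00    19,287.1197   192,871.1970
  Σ                 34,220.3970   252,927.2141
P = 34,220.3970; Macaulay duration = 252,927.2141 / 34,220.3970 = 7.39112 years.
Modified duration = D_Mac / (1 + y) = 7.39112 / 1.104 = 6.69486 years.

6.6949 years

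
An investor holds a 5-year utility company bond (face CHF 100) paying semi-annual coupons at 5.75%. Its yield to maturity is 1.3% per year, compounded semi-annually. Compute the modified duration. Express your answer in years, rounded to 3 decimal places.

4.451 years

Periodic yield y = 0.0065. First find Macaulay duration:
  t   CF        PV=CF/(1+0.0065)^t    t·PV
  1        2.875         2.8564         2.8564
  2        2.875         2.8380         5.6760
  3        2.875         2.8197         8.4590
  4        2.875         2.8014        11.2058
  5        2.875         2.7834        13.9168
  6        2.875         2.7654        16.5923
  7        2.875         2.7475        19.2327
  8        2.875         2.7298        21.8382
  9        2.875         2.7122        24.4094
  10     102.875        96.4211       964.2109
  Σ                    121.4748     1,088.3975
P = 121.4748; Macaulay duration = 1,088.3975 / 121.4748 = 8.95986 half-year periods = 4.47993 years.
Modified duration = D_Mac / (1 + y) = 4.47993 / 1.0065 = 4.45100 years.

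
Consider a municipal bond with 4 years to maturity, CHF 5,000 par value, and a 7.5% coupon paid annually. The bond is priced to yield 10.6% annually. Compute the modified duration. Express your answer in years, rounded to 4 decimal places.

Periodic yield y = 0.106. First find Macaulay duration:
  t   CF        PV=CF/(1+0.106)^t    t·PV
  1       375.00       339.0597       339.0597
  2       375.00       306.5639       613.1278
  3       375.00       277.1826       831.5477
  4     5,375.00     3,592.1789    14,368.7157
  Σ                  4,514.9851    16,152.4508
P = 4,514.9851; Macaulay duration = 16,152.4508 / 4,514.9851 = 3.57752 years.
Modified duration = D_Mac / (1 + y) = 3.57752 / 1.106 = 3.23465 years.

3.2346 years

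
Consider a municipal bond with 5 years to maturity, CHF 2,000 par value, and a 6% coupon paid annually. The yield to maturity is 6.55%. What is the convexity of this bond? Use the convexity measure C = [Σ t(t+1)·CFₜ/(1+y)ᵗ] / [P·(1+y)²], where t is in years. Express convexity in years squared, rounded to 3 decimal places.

22.636

With y = 0.0655:
  t   CF        PV=CF/(1+0.0655)^t    t·PV        t(t+1)·PV
  1       120.00       112.6232       112.6232         225.2464
  2       120.00       105.6998       211.3997         634.1991
  3       120.00        99.2021       297.6063       1,190.4252
  4       120.00        93.1038       372.4152       1,862.0761
  5     2,120.00     1,543.7202     7,718.6011      46,311.6064
  Σ                  1,954.3491     8,712.6455      50,223.5531
P = 1,954.3491.
Convexity = Σ t(t+1)·PV / [P·(1+y)²] = 50,223.5531 / (1,954.3491 × 1.135290) = 22.63593.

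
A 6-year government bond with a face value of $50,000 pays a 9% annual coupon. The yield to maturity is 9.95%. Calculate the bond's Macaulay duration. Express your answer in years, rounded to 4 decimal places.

4.8635 years

Periodic yield y = 0.0995. Discount each cash flow and weight by its year:
  t   CF        PV=CF/(1+0.0995)^t    t·PV
  1     4,500.00     4,092.7694     4,092.7694
  2     4,500.00     3,722.3915     7,444.7830
  3     4,500.00     3,385.5311    10,156.5934
  4     4,500.00     3,079.1552    12,316.6208
  5     4,500.00     2,800.5050    14,002.5248
  6    54,500.00    30,847.8642   185,087.1851
  Σ                 47,928.2164   233,100.4765
Price P = Σ PV = 47,928.2164.
Macaulay duration = Σ(t·PV) / P = 233,100.4765 / 47,928.2164 = 4.86353 years.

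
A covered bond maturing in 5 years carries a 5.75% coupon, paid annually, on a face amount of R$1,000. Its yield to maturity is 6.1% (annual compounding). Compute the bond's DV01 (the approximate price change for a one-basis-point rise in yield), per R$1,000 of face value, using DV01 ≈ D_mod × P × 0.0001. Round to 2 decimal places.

R$0.42

Periodic yield y = 0.061.
  t   CF        PV=CF/(1+0.061)^t    t·PV
  1        57.50        54.1942        54.1942
  2        57.50        51.0784       102.1568
  3        57.50        48.1417       144.4252
  4        57.50        45.3739       181.4957
  5     1,057.50       786.5086     3,932.5428
  Σ                    985.2967     4,414.8146
P = 985.2967; D_Mac = 4.48070 yrs; D_mod = 4.22309 yrs.
DV01 ≈ 4.22309 × 985.2967 × 0.0001 = 0.416099.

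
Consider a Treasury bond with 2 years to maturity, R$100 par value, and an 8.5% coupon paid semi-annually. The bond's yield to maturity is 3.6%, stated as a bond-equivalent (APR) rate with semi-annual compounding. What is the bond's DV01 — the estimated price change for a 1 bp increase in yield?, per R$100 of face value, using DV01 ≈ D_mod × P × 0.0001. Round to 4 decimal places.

Periodic yield y = 0.018.
  t   CF        PV=CF/(1+0.018)^t    t·PV
  1         4.25         4.1749         4.1749
  2         4.25         4.1010         8.2021
  3         4.25         4.0285        12.0856
  4       104.25        97.0700       388.2799
  Σ                    109.3744       412.7424
P = 109.3744; D_Mac = 3.77367 half-year periods = 1.88683 yrs; D_mod = 1.85347 yrs.
DV01 ≈ 1.85347 × 109.3744 × 0.0001 = 0.020272.

R$0.0203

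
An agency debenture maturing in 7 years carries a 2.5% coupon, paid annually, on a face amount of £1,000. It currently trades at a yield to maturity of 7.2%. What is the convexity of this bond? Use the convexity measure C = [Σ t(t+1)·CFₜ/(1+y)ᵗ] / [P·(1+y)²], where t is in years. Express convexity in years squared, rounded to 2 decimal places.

With y = 0.072:
  t   CF        PV=CF/(1+0.072)^t    t·PV        t(t+1)·PV
  1        25.00        23.3209        23.3209          46.6418
  2        25.00        21.7546        43.5091         130.5274
  3        25.00        20.2934        60.8803         243.5213
  4        25.00        18.9304        75.7218         378.6089
  5        25.00        17.6590        88.2950         529.7700
  6        25.00        16.4729        98.8377         691.8638
  7     1,025.00       630.0287     4,410.2012      35,281.6100
  Σ                    748.4600     4,800.7661      37,302.5431
P = 748.4600.
Convexity = Σ t(t+1)·PV / [P·(1+y)²] = 37,302.5431 / (748.4600 × 1.149184) = 43.36908.

43.37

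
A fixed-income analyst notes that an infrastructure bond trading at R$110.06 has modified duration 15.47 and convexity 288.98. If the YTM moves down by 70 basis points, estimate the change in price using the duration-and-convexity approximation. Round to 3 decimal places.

+R$12.698

Duration effect: -D_mod·Δy = -15.47 × (-0.007) = +0.108290
Convexity effect: ½·C·(Δy)² = 0.5 × 288.98 × (-0.007)² = +0.00708001
ΔP/P ≈ +0.108290 + 0.00708001 = +0.11537001
ΔP ≈ 110.06 × (+0.11537001) = +12.6976233006.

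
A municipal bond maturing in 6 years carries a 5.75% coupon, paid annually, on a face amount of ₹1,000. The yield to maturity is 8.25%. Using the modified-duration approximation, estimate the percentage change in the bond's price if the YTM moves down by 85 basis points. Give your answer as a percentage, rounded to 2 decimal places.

Periodic yield y = 0.0825. Modified duration first:
  t   CF        PV=CF/(1+0.0825)^t    t·PV
  1        57.50        53.1178        53.1178
  2        57.50        49.0695        98.1391
  3        57.50        45.3298       135.9895
  4        57.50        41.8751       167.5005
  5        57.50        38.6837       193.4186
  6     1,057.50       657.2233     3,943.3397
  Σ                    885.2993     4,591.5053
P = 885.2993; D_Mac = 5.18639 yrs; D_mod = 5.18639/(1+0.0825) = 4.79112 yrs.
ΔP/P ≈ -D_mod · Δy = -4.79112 × (-0.0085) = +0.040725 = +4.0725%.

+4.07%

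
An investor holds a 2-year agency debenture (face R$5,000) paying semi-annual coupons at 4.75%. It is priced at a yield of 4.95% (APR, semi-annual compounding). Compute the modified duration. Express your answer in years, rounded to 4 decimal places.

Periodic yield y = 0.02475. First find Macaulay duration:
  t   CF        PV=CF/(1+0.02475)^t    t·PV
  1       118.75       115.8819       115.8819
  2       118.75       113.0831       226.1662
  3       118.75       110.3519       331.0557
  4     5,118.75     4,641.8619    18,567.4474
  Σ                  4,981.1788    19,240.5513
P = 4,981.1788; Macaulay duration = 19,240.5513 / 4,981.1788 = 3.86265 half-year periods = 1.93133 years.
Modified duration = D_Mac / (1 + y) = 1.93133 / 1.02475 = 1.88468 years.

1.8847 years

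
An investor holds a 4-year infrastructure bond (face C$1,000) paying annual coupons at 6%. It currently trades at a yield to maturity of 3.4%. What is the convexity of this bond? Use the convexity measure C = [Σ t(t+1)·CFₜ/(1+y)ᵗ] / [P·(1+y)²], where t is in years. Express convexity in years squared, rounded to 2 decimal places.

With y = 0.034:
  t   CF        PV=CF/(1+0.034)^t    t·PV        t(t+1)·PV
  1        60.00        58.0271        58.0271         116.0542
  2        60.00        56.1190       112.2381         336.7142
  3        60.00        54.2737       162.8212         651.2847
  4     1,060.00       927.3074     3,709.2295      18,546.1473
  Σ                  1,095.7272     4,042.3158      19,650.2004
P = 1,095.7272.
Convexity = Σ t(t+1)·PV / [P·(1+y)²] = 19,650.2004 / (1,095.7272 × 1.069156) = 16.77349.

16.77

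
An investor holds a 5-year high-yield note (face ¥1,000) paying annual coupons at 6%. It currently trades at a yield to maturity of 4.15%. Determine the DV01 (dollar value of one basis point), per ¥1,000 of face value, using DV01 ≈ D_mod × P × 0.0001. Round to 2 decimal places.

Periodic yield y = 0.0415.
  t   CF        PV=CF/(1+0.0415)^t    t·PV
  1        60.00        57.6092        57.6092
  2        60.00        55.3137       110.6274
  3        60.00        53.1096       159.3289
  4        60.00        50.9934       203.9737
  5     1,060.00       864.9868     4,324.9341
  Σ                  1,082.0128     4,856.4734
P = 1,082.0128; D_Mac = 4.48837 yrs; D_mod = 4.30952 yrs.
DV01 ≈ 4.30952 × 1,082.0128 × 0.0001 = 0.466296.

¥0.47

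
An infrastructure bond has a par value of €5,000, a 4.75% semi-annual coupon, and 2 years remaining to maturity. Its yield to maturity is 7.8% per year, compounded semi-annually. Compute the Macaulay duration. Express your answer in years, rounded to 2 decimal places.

1.93 years

Periodic yield y = 0.039. Discount each cash flow and weight by its period:
  t   CF        PV=CF/(1+0.039)^t    t·PV
  1       118.75       114.2926       114.2926
  2       118.75       110.0025       220.0050
  3       118.75       105.8734       317.6203
  4     5,118.75     4,392.3984    17,569.5938
  Σ                  4,722.5670    18,221.5116
Price P = Σ PV = 4,722.5670.
Macaulay duration = Σ(t·PV) / P = 18,221.5116 / 4,722.5670 = 3.85839 half-year periods.
In years: 3.85839 / 2 = 1.92920 years.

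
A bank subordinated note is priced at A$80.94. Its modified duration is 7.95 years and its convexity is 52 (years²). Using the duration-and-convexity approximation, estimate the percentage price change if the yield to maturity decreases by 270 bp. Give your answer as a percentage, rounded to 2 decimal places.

Duration effect: -D_mod·Δy = -7.95 × (-0.027) = +0.214650
Convexity effect: ½·C·(Δy)² = 0.5 × 52 × (-0.027)² = +0.0189540
ΔP/P ≈ +0.214650 + 0.0189540 = +0.233604
= +23.3604%.

+23.36%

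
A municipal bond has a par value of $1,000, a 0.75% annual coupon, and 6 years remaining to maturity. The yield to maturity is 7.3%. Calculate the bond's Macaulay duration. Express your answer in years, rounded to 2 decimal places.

Periodic yield y = 0.073. Discount each cash flow and weight by its year:
  t   CF        PV=CF/(1+0.073)^t    t·PV
  1         7.50         6.9897         6.9897
  2         7.50         6.5142        13.0284
  3         7.50         6.0710        18.2131
  4         7.50         5.6580        22.6320
  5         7.50         5.2731        26.3653
  6     1,007.50       660.1562     3,960.9374
  Σ                    690.6623     4,048.1659
Price P = Σ PV = 690.6623.
Macaulay duration = Σ(t·PV) / P = 4,048.1659 / 690.6623 = 5.86128 years.

5.86 years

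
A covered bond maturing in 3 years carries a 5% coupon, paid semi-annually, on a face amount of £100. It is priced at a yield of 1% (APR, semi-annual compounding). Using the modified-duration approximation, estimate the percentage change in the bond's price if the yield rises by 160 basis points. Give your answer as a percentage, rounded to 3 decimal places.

-4.512%

Periodic yield y = 0.005. Modified duration first:
  t   CF        PV=CF/(1+0.005)^t    t·PV
  1         2.50         2.4876         2.4876
  2         2.50         2.4752         4.9504
  3         2.50         2.4629         7.3886
  4         2.50         2.4506         9.8025
  5         2.50         2.4384        12.1921
  6       102.50        99.4781       596.8686
  Σ                    111.7928       633.6898
P = 111.7928; D_Mac = 5.66843 half-year periods = 2.83422 yrs; D_mod = 2.83422/(1+0.005) = 2.82012 yrs.
ΔP/P ≈ -D_mod · Δy = -2.82012 × (+0.016) = -0.045122 = -4.5122%.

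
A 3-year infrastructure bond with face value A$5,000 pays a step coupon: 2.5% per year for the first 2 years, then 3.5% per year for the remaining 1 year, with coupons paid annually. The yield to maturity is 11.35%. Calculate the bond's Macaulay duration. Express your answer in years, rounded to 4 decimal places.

Periodic yield y = 0.1135. Discount each cash flow and weight by its year:
  t   CF        PV=CF/(1+0.1135)^t    t·PV
  1       125.00       112.2586       112.2586
  2       125.00       100.8160       201.6321
  3     5,175.00     3,748.3461    11,245.0384
  Σ                  3,961.4208    11,558.9291
Price P = Σ PV = 3,961.4208.
Macaulay duration = Σ(t·PV) / P = 11,558.9291 / 3,961.4208 = 2.91787 years.

2.9179 years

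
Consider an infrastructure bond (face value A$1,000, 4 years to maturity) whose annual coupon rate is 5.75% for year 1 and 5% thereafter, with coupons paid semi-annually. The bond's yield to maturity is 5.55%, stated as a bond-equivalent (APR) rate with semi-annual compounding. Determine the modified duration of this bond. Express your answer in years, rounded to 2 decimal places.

3.55 years

Periodic yield y = 0.02775. First find Macaulay duration:
  t   CF        PV=CF/(1+0.02775)^t    t·PV
  1        28.75        27.9737        27.9737
  2        28.75        27.2184        54.4368
  3        25.00        23.0291        69.0874
  4        25.00        22.4073        89.6293
  5        25.00        21.8023       109.0116
  6        25.00        21.2136       127.2818
  7        25.00        20.6409       144.4860
  8     1,025.00       823.4249     6,587.3990
  Σ                    987.7103     7,209.3056
P = 987.7103; Macaulay duration = 7,209.3056 / 987.7103 = 7.29901 half-year periods = 3.64950 years.
Modified duration = D_Mac / (1 + y) = 3.64950 / 1.02775 = 3.55096 years.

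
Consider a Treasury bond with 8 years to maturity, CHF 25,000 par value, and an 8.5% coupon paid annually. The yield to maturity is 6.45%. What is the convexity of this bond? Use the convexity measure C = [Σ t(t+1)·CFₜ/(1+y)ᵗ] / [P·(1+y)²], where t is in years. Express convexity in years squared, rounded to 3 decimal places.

45.143

With y = 0.0645:
  t   CF        PV=CF/(1+0.0645)^t    t·PV        t(t+1)·PV
  1     2,125.00     1,996.2424     1,996.2424       3,992.4847
  2     2,125.00     1,875.2864     3,750.5728      11,251.7184
  3     2,125.00     1,761.6594     5,284.9781      21,139.9124
  4     2,125.00     1,654.9172     6,619.6688      33,098.3441
  5     2,125.00     1,554.6427     7,773.2137      46,639.2825
  6     2,125.00     1,460.4441     8,762.6646      61,338.6524
  7     2,125.00     1,371.9531     9,603.6719      76,829.3751
  8    27,125.00    16,451.4590   131,611.6724   1,184,505.0513
  Σ                 28,126.6044   175,402.6847   1,438,794.8208
P = 28,126.6044.
Convexity = Σ t(t+1)·PV / [P·(1+y)²] = 1,438,794.8208 / (28,126.6044 × 1.133160) = 45.14298.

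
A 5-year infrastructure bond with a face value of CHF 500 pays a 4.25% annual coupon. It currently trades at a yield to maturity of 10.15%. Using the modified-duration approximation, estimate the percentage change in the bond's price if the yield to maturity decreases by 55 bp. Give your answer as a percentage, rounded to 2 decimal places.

Periodic yield y = 0.1015. Modified duration first:
  t   CF        PV=CF/(1+0.1015)^t    t·PV
  1        21.25        19.2919        19.2919
  2        21.25        17.5142        35.0284
  3        21.25        15.9003        47.7009
  4        21.25        14.4351        57.7406
  5       521.25       321.4575     1,607.2875
  Σ                    388.5990     1,767.0492
P = 388.5990; D_Mac = 4.54723 yrs; D_mod = 4.54723/(1+0.1015) = 4.12822 yrs.
ΔP/P ≈ -D_mod · Δy = -4.12822 × (-0.0055) = +0.022705 = +2.2705%.

+2.27%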